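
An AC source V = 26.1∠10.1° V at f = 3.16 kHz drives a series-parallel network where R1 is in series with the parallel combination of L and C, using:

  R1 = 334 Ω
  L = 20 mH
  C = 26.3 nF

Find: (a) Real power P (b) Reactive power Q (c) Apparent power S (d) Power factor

Step 1 — Angular frequency: ω = 2π·f = 2π·3160 = 1.985e+04 rad/s.
Step 2 — Component impedances:
  R1: Z = R = 334 Ω
  L: Z = jωL = j·1.985e+04·0.02 = 0 + j397.1 Ω
  C: Z = 1/(jωC) = -j/(ω·C) = 0 - j1915 Ω
Step 3 — Parallel branch: L || C = 1/(1/L + 1/C) = 0 + j501 Ω.
Step 4 — Series with R1: Z_total = R1 + (L || C) = 334 + j501 Ω = 602.1∠56.3° Ω.
Step 5 — Source phasor: V = 26.1∠10.1° V = 25.7 + j4.577 V.
Step 6 — Current: I = V / Z = 0.03 - j0.03129 A = 0.04335∠-46.2° A.
Step 7 — Complex power: S = V·I* = 0.6276 + j0.9413 VA.
Step 8 — Real power: P = Re(S) = 0.6276 W.
Step 9 — Reactive power: Q = Im(S) = 0.9413 VAR.
Step 10 — Apparent power: |S| = 1.131 VA.
Step 11 — Power factor: PF = P/|S| = 0.5547 (lagging).

(a) P = 0.6276 W  (b) Q = 0.9413 VAR  (c) S = 1.131 VA  (d) PF = 0.5547 (lagging)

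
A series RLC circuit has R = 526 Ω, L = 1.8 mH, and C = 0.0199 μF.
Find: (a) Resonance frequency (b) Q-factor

Step 1 — Resonance condition Im(Z)=0 gives ω₀ = 1/√(LC).
Step 2 — ω₀ = 1/√(0.0018·1.99e-08) = 1.671e+05 rad/s.
Step 3 — f₀ = ω₀/(2π) = 2.659e+04 Hz.
Step 4 — Series Q: Q = ω₀L/R = 1.671e+05·0.0018/526 = 0.5718.

(a) f₀ = 2.659e+04 Hz  (b) Q = 0.5718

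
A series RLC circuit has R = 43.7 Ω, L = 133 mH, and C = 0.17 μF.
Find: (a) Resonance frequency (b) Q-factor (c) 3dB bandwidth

Step 1 — Resonance condition Im(Z)=0 gives ω₀ = 1/√(LC).
Step 2 — ω₀ = 1/√(0.133·1.7e-07) = 6650 rad/s.
Step 3 — f₀ = ω₀/(2π) = 1058 Hz.
Step 4 — Series Q: Q = ω₀L/R = 6650·0.133/43.7 = 20.24.
Step 5 — 3dB bandwidth: Δω = ω₀/Q = 328.6 rad/s; BW = Δω/(2π) = 52.29 Hz.

(a) f₀ = 1058 Hz  (b) Q = 20.24  (c) BW = 52.29 Hz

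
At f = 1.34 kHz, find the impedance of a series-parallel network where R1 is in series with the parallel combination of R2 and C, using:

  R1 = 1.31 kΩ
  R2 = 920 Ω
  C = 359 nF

Step 1 — Angular frequency: ω = 2π·f = 2π·1340 = 8419 rad/s.
Step 2 — Component impedances:
  R1: Z = R = 1310 Ω
  R2: Z = R = 920 Ω
  C: Z = 1/(jωC) = -j/(ω·C) = 0 - j330.8 Ω
Step 3 — Parallel branch: R2 || C = 1/(1/R2 + 1/C) = 105.4 - j293 Ω.
Step 4 — Series with R1: Z_total = R1 + (R2 || C) = 1415 - j293 Ω = 1445∠-11.7° Ω.

Z = 1415 - j293 Ω = 1445∠-11.7° Ω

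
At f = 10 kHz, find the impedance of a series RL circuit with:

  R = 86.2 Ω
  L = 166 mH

Step 1 — Angular frequency: ω = 2π·f = 2π·1e+04 = 6.283e+04 rad/s.
Step 2 — Component impedances:
  R: Z = R = 86.2 Ω
  L: Z = jωL = j·6.283e+04·0.166 = 0 + j1.043e+04 Ω
Step 3 — Series combination: Z_total = R + L = 86.2 + j1.043e+04 Ω = 1.043e+04∠89.5° Ω.

Z = 86.2 + j1.043e+04 Ω = 1.043e+04∠89.5° Ω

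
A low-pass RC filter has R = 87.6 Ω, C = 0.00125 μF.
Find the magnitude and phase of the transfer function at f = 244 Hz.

Step 1 — Angular frequency: ω = 2π·244 = 1533 rad/s.
Step 2 — Transfer function: H(jω) = 1/(1 + jωRC).
Step 3 — Denominator: 1 + jωRC = 1 + j·1533·87.6·1.25e-09 = 1 + j0.0001679.
Step 4 — H = 1 - j0.0001679.
Step 5 — Magnitude: |H| = 1 (-0.0 dB); phase: φ = -0.0°.

|H| = 1 (-0.0 dB), φ = -0.0°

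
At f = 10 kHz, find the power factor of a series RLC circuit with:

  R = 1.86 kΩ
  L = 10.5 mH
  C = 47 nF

Step 1 — Angular frequency: ω = 2π·f = 2π·1e+04 = 6.283e+04 rad/s.
Step 2 — Component impedances:
  R: Z = R = 1860 Ω
  L: Z = jωL = j·6.283e+04·0.0105 = 0 + j659.7 Ω
  C: Z = 1/(jωC) = -j/(ω·C) = 0 - j338.6 Ω
Step 3 — Series combination: Z_total = R + L + C = 1860 + j321.1 Ω = 1888∠9.8° Ω.
Step 4 — Power factor: PF = cos(φ) = Re(Z)/|Z| = 1860/1887.5 = 0.9854.
Step 5 — Type: Im(Z) = 321.1 ⇒ lagging (phase φ = 9.8°).

PF = 0.9854 (lagging, φ = 9.8°)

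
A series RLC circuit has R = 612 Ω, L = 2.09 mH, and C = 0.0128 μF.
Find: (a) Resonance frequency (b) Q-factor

Step 1 — Resonance condition Im(Z)=0 gives ω₀ = 1/√(LC).
Step 2 — ω₀ = 1/√(0.00209·1.28e-08) = 1.933e+05 rad/s.
Step 3 — f₀ = ω₀/(2π) = 3.077e+04 Hz.
Step 4 — Series Q: Q = ω₀L/R = 1.933e+05·0.00209/612 = 0.6603.

(a) f₀ = 3.077e+04 Hz  (b) Q = 0.6603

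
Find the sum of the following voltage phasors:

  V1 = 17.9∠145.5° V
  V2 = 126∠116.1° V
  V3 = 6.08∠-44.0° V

Step 1 — Convert each phasor to rectangular form:
  V1 = 17.9·(cos(145.5°) + j·sin(145.5°)) = -14.75 + j10.14 V
  V2 = 126·(cos(116.1°) + j·sin(116.1°)) = -55.43 + j113.2 V
  V3 = 6.08·(cos(-44.0°) + j·sin(-44.0°)) = 4.374 - j4.224 V
Step 2 — Sum components: V_total = -65.81 + j119.1 V.
Step 3 — Convert to polar: |V_total| = 136 V, ∠V_total = 118.9°.

V_total = 136∠118.9° V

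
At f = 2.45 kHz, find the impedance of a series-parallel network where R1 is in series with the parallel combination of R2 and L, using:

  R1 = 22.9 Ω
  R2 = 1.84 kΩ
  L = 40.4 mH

Step 1 — Angular frequency: ω = 2π·f = 2π·2450 = 1.539e+04 rad/s.
Step 2 — Component impedances:
  R1: Z = R = 22.9 Ω
  R2: Z = R = 1840 Ω
  L: Z = jωL = j·1.539e+04·0.0404 = 0 + j621.9 Ω
Step 3 — Parallel branch: R2 || L = 1/(1/R2 + 1/L) = 188.7 + j558.1 Ω.
Step 4 — Series with R1: Z_total = R1 + (R2 || L) = 211.6 + j558.1 Ω = 596.9∠69.2° Ω.

Z = 211.6 + j558.1 Ω = 596.9∠69.2° Ω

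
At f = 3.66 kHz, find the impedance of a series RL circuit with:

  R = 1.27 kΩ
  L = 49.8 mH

Step 1 — Angular frequency: ω = 2π·f = 2π·3660 = 2.3e+04 rad/s.
Step 2 — Component impedances:
  R: Z = R = 1270 Ω
  L: Z = jωL = j·2.3e+04·0.0498 = 0 + j1145 Ω
Step 3 — Series combination: Z_total = R + L = 1270 + j1145 Ω = 1710∠42.0° Ω.

Z = 1270 + j1145 Ω = 1710∠42.0° Ω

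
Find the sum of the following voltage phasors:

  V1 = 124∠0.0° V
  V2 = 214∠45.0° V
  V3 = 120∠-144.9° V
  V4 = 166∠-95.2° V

Step 1 — Convert each phasor to rectangular form:
  V1 = 124·(cos(0.0°) + j·sin(0.0°)) = 124 V
  V2 = 214·(cos(45.0°) + j·sin(45.0°)) = 151.3 + j151.3 V
  V3 = 120·(cos(-144.9°) + j·sin(-144.9°)) = -98.18 - j69 V
  V4 = 166·(cos(-95.2°) + j·sin(-95.2°)) = -15.05 - j165.3 V
Step 2 — Sum components: V_total = 162.1 - j83 V.
Step 3 — Convert to polar: |V_total| = 182.1 V, ∠V_total = -27.1°.

V_total = 182.1∠-27.1° V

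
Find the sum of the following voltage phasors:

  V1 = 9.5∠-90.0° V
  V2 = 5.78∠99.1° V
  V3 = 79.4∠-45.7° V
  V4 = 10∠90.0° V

Step 1 — Convert each phasor to rectangular form:
  V1 = 9.5·(cos(-90.0°) + j·sin(-90.0°)) = 0 - j9.5 V
  V2 = 5.78·(cos(99.1°) + j·sin(99.1°)) = -0.9142 + j5.707 V
  V3 = 79.4·(cos(-45.7°) + j·sin(-45.7°)) = 55.45 - j56.83 V
  V4 = 10·(cos(90.0°) + j·sin(90.0°)) = 0 + j10 V
Step 2 — Sum components: V_total = 54.54 - j50.62 V.
Step 3 — Convert to polar: |V_total| = 74.41 V, ∠V_total = -42.9°.

V_total = 74.41∠-42.9° V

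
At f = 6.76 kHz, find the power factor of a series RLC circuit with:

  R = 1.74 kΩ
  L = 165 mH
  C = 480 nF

Step 1 — Angular frequency: ω = 2π·f = 2π·6760 = 4.247e+04 rad/s.
Step 2 — Component impedances:
  R: Z = R = 1740 Ω
  L: Z = jωL = j·4.247e+04·0.165 = 0 + j7008 Ω
  C: Z = 1/(jωC) = -j/(ω·C) = 0 - j49.05 Ω
Step 3 — Series combination: Z_total = R + L + C = 1740 + j6959 Ω = 7173∠76.0° Ω.
Step 4 — Power factor: PF = cos(φ) = Re(Z)/|Z| = 1740/7173 = 0.2426.
Step 5 — Type: Im(Z) = 6959 ⇒ lagging (phase φ = 76.0°).

PF = 0.2426 (lagging, φ = 76.0°)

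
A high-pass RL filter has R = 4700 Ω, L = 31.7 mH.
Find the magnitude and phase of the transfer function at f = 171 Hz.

Step 1 — Angular frequency: ω = 2π·171 = 1074 rad/s.
Step 2 — Transfer function: H(jω) = jωL/(R + jωL).
Step 3 — Numerator jωL = j·34.06; denominator R + jωL = 4700 + j34.06.
Step 4 — H = 5.251e-05 + j0.007246.
Step 5 — Magnitude: |H| = 0.007246 (-42.8 dB); phase: φ = 89.6°.

|H| = 0.007246 (-42.8 dB), φ = 89.6°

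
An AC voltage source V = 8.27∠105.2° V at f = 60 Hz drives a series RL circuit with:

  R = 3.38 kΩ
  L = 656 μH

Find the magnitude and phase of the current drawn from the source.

Step 1 — Angular frequency: ω = 2π·f = 2π·60 = 377 rad/s.
Step 2 — Component impedances:
  R: Z = R = 3380 Ω
  L: Z = jωL = j·377·0.000656 = 0 + j0.2473 Ω
Step 3 — Series combination: Z_total = R + L = 3380 + j0.2473 Ω = 3380∠0.0° Ω.
Step 4 — Source phasor: V = 8.27∠105.2° V = -2.168 + j7.981 V.
Step 5 — Ohm's law: I = V / Z_total = (-2.168 + j7.981) / (3380 + j0.2473) = -0.0006413 + j0.002361 A.
Step 6 — Convert to polar: |I| = 0.002447 A, ∠I = 105.2°.

I = 0.002447∠105.2° A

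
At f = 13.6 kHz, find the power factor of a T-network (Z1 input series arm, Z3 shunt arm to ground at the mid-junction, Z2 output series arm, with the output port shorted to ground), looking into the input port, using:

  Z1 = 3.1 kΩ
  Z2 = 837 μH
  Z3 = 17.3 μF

Step 1 — Angular frequency: ω = 2π·f = 2π·1.36e+04 = 8.545e+04 rad/s.
Step 2 — Component impedances:
  Z1: Z = R = 3100 Ω
  Z2: Z = jωL = j·8.545e+04·0.000837 = 0 + j71.52 Ω
  Z3: Z = 1/(jωC) = -j/(ω·C) = 0 - j0.6764 Ω
Step 3 — With the output port shorted to ground, the output series arm Z2 runs from the junction to ground; the shunt arm Z3 also runs from the junction to ground. They appear in parallel: Z3 || Z2 = 0 - j0.6829 Ω.
Step 4 — Series with input arm Z1: Z_in = Z1 + (Z3 || Z2) = 3100 - j0.6829 Ω = 3100∠-0.0° Ω.
Step 5 — Power factor: PF = cos(φ) = Re(Z)/|Z| = 3100/3100 = 1.
Step 6 — Type: Im(Z) = -0.6829 ⇒ leading (phase φ = -0.0°).

PF = 1 (leading, φ = -0.0°)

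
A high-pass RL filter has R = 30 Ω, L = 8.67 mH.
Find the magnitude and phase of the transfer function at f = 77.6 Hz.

Step 1 — Angular frequency: ω = 2π·77.6 = 487.6 rad/s.
Step 2 — Transfer function: H(jω) = jωL/(R + jωL).
Step 3 — Numerator jωL = j·4.227; denominator R + jωL = 30 + j4.227.
Step 4 — H = 0.01947 + j0.1382.
Step 5 — Magnitude: |H| = 0.1395 (-17.1 dB); phase: φ = 82.0°.

|H| = 0.1395 (-17.1 dB), φ = 82.0°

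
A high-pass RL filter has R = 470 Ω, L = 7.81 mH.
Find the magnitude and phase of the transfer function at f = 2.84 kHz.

Step 1 — Angular frequency: ω = 2π·2840 = 1.784e+04 rad/s.
Step 2 — Transfer function: H(jω) = jωL/(R + jωL).
Step 3 — Numerator jωL = j·139.4; denominator R + jωL = 470 + j139.4.
Step 4 — H = 0.08082 + j0.2726.
Step 5 — Magnitude: |H| = 0.2843 (-10.9 dB); phase: φ = 73.5°.

|H| = 0.2843 (-10.9 dB), φ = 73.5°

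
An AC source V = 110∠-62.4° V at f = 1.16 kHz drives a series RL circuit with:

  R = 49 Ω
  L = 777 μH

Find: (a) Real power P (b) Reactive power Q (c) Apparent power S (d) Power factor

Step 1 — Angular frequency: ω = 2π·f = 2π·1160 = 7288 rad/s.
Step 2 — Component impedances:
  R: Z = R = 49 Ω
  L: Z = jωL = j·7288·0.000777 = 0 + j5.663 Ω
Step 3 — Series combination: Z_total = R + L = 49 + j5.663 Ω = 49.33∠6.6° Ω.
Step 4 — Source phasor: V = 110∠-62.4° V = 50.96 - j97.48 V.
Step 5 — Current: I = V / Z = 0.7994 - j2.082 A = 2.23∠-69.0° A.
Step 6 — Complex power: S = V·I* = 243.7 + j28.16 VA.
Step 7 — Real power: P = Re(S) = 243.7 W.
Step 8 — Reactive power: Q = Im(S) = 28.16 VAR.
Step 9 — Apparent power: |S| = 245.3 VA.
Step 10 — Power factor: PF = P/|S| = 0.9934 (lagging).

(a) P = 243.7 W  (b) Q = 28.16 VAR  (c) S = 245.3 VA  (d) PF = 0.9934 (lagging)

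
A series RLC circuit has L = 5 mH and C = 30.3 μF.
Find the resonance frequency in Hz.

Step 1 — Resonance condition Im(Z)=0 gives ω₀ = 1/√(LC).
Step 2 — ω₀ = 1/√(0.005·3.03e-05) = 2569 rad/s.
Step 3 — f₀ = ω₀/(2π) = 408.9 Hz.

f₀ = 408.9 Hz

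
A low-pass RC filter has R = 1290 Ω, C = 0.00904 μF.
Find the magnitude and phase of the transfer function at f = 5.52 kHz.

Step 1 — Angular frequency: ω = 2π·5520 = 3.468e+04 rad/s.
Step 2 — Transfer function: H(jω) = 1/(1 + jωRC).
Step 3 — Denominator: 1 + jωRC = 1 + j·3.468e+04·1290·9.04e-09 = 1 + j0.4045.
Step 4 — H = 0.8594 - j0.3476.
Step 5 — Magnitude: |H| = 0.927 (-0.7 dB); phase: φ = -22.0°.

|H| = 0.927 (-0.7 dB), φ = -22.0°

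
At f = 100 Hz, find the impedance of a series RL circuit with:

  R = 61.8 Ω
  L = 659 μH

Step 1 — Angular frequency: ω = 2π·f = 2π·100 = 628.3 rad/s.
Step 2 — Component impedances:
  R: Z = R = 61.8 Ω
  L: Z = jωL = j·628.3·0.000659 = 0 + j0.4141 Ω
Step 3 — Series combination: Z_total = R + L = 61.8 + j0.4141 Ω = 61.8∠0.4° Ω.

Z = 61.8 + j0.4141 Ω = 61.8∠0.4° Ω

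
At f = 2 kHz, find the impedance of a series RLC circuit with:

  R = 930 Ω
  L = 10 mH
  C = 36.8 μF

Step 1 — Angular frequency: ω = 2π·f = 2π·2000 = 1.257e+04 rad/s.
Step 2 — Component impedances:
  R: Z = R = 930 Ω
  L: Z = jωL = j·1.257e+04·0.01 = 0 + j125.7 Ω
  C: Z = 1/(jωC) = -j/(ω·C) = 0 - j2.162 Ω
Step 3 — Series combination: Z_total = R + L + C = 930 + j123.5 Ω = 938.2∠7.6° Ω.

Z = 930 + j123.5 Ω = 938.2∠7.6° Ω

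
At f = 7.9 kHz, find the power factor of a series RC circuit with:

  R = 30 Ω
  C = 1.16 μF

Step 1 — Angular frequency: ω = 2π·f = 2π·7900 = 4.964e+04 rad/s.
Step 2 — Component impedances:
  R: Z = R = 30 Ω
  C: Z = 1/(jωC) = -j/(ω·C) = 0 - j17.37 Ω
Step 3 — Series combination: Z_total = R + C = 30 - j17.37 Ω = 34.66∠-30.1° Ω.
Step 4 — Power factor: PF = cos(φ) = Re(Z)/|Z| = 30/34.6645 = 0.8654.
Step 5 — Type: Im(Z) = -17.37 ⇒ leading (phase φ = -30.1°).

PF = 0.8654 (leading, φ = -30.1°)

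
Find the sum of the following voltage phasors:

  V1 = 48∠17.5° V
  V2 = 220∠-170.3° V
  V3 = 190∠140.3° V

Step 1 — Convert each phasor to rectangular form:
  V1 = 48·(cos(17.5°) + j·sin(17.5°)) = 45.78 + j14.43 V
  V2 = 220·(cos(-170.3°) + j·sin(-170.3°)) = -216.9 - j37.07 V
  V3 = 190·(cos(140.3°) + j·sin(140.3°)) = -146.2 + j121.4 V
Step 2 — Sum components: V_total = -317.3 + j98.73 V.
Step 3 — Convert to polar: |V_total| = 332.3 V, ∠V_total = 162.7°.

V_total = 332.3∠162.7° V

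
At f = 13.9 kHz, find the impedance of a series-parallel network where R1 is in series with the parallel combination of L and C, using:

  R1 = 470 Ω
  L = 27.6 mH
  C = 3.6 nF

Step 1 — Angular frequency: ω = 2π·f = 2π·1.39e+04 = 8.734e+04 rad/s.
Step 2 — Component impedances:
  R1: Z = R = 470 Ω
  L: Z = jωL = j·8.734e+04·0.0276 = 0 + j2410 Ω
  C: Z = 1/(jωC) = -j/(ω·C) = 0 - j3181 Ω
Step 3 — Parallel branch: L || C = 1/(1/L + 1/C) = 0 + j9956 Ω.
Step 4 — Series with R1: Z_total = R1 + (L || C) = 470 + j9956 Ω = 9967∠87.3° Ω.

Z = 470 + j9956 Ω = 9967∠87.3° Ω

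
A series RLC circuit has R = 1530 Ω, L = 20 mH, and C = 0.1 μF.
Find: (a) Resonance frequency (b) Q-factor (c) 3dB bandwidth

Step 1 — Resonance condition Im(Z)=0 gives ω₀ = 1/√(LC).
Step 2 — ω₀ = 1/√(0.02·1e-07) = 2.236e+04 rad/s.
Step 3 — f₀ = ω₀/(2π) = 3559 Hz.
Step 4 — Series Q: Q = ω₀L/R = 2.236e+04·0.02/1530 = 0.2923.
Step 5 — 3dB bandwidth: Δω = ω₀/Q = 7.65e+04 rad/s; BW = Δω/(2π) = 1.218e+04 Hz.

(a) f₀ = 3559 Hz  (b) Q = 0.2923  (c) BW = 1.218e+04 Hz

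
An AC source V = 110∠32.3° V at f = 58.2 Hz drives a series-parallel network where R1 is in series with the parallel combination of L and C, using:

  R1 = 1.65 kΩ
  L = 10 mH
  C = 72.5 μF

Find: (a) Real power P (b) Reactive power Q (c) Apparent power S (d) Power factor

Step 1 — Angular frequency: ω = 2π·f = 2π·58.2 = 365.7 rad/s.
Step 2 — Component impedances:
  R1: Z = R = 1650 Ω
  L: Z = jωL = j·365.7·0.01 = 0 + j3.657 Ω
  C: Z = 1/(jωC) = -j/(ω·C) = 0 - j37.72 Ω
Step 3 — Parallel branch: L || C = 1/(1/L + 1/C) = 0 + j4.049 Ω.
Step 4 — Series with R1: Z_total = R1 + (L || C) = 1650 + j4.049 Ω = 1650∠0.1° Ω.
Step 5 — Source phasor: V = 110∠32.3° V = 92.98 + j58.78 V.
Step 6 — Current: I = V / Z = 0.05644 + j0.03548 A = 0.06667∠32.2° A.
Step 7 — Complex power: S = V·I* = 7.333 + j0.018 VA.
Step 8 — Real power: P = Re(S) = 7.333 W.
Step 9 — Reactive power: Q = Im(S) = 0.018 VAR.
Step 10 — Apparent power: |S| = 7.333 VA.
Step 11 — Power factor: PF = P/|S| = 1 (lagging).

(a) P = 7.333 W  (b) Q = 0.018 VAR  (c) S = 7.333 VA  (d) PF = 1 (lagging)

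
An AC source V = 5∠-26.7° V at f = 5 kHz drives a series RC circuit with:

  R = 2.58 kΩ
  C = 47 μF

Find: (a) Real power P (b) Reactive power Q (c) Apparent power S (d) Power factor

Step 1 — Angular frequency: ω = 2π·f = 2π·5000 = 3.142e+04 rad/s.
Step 2 — Component impedances:
  R: Z = R = 2580 Ω
  C: Z = 1/(jωC) = -j/(ω·C) = 0 - j0.6773 Ω
Step 3 — Series combination: Z_total = R + C = 2580 - j0.6773 Ω = 2580∠-0.0° Ω.
Step 4 — Source phasor: V = 5∠-26.7° V = 4.467 - j2.247 V.
Step 5 — Current: I = V / Z = 0.001732 - j0.0008703 A = 0.001938∠-26.7° A.
Step 6 — Complex power: S = V·I* = 0.00969 - j2.544e-06 VA.
Step 7 — Real power: P = Re(S) = 0.00969 W.
Step 8 — Reactive power: Q = Im(S) = -2.544e-06 VAR.
Step 9 — Apparent power: |S| = 0.00969 VA.
Step 10 — Power factor: PF = P/|S| = 1 (leading).

(a) P = 0.00969 W  (b) Q = -2.544e-06 VAR  (c) S = 0.00969 VA  (d) PF = 1 (leading)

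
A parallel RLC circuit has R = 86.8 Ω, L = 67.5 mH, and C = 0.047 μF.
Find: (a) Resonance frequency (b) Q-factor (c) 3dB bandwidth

Step 1 — Resonance: ω₀ = 1/√(LC) = 1/√(0.0675·4.7e-08) = 1.775e+04 rad/s.
Step 2 — f₀ = ω₀/(2π) = 2826 Hz.
Step 3 — Parallel Q: Q = R/(ω₀L) = 86.8/(1.775e+04·0.0675) = 0.07243.
Step 4 — Bandwidth: Δω = ω₀/Q = 2.451e+05 rad/s; BW = Δω/(2π) = 3.901e+04 Hz.

(a) f₀ = 2826 Hz  (b) Q = 0.07243  (c) BW = 3.901e+04 Hz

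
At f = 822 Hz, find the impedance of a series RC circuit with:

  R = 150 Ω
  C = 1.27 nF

Step 1 — Angular frequency: ω = 2π·f = 2π·822 = 5165 rad/s.
Step 2 — Component impedances:
  R: Z = R = 150 Ω
  C: Z = 1/(jωC) = -j/(ω·C) = 0 - j1.525e+05 Ω
Step 3 — Series combination: Z_total = R + C = 150 - j1.525e+05 Ω = 1.525e+05∠-89.9° Ω.

Z = 150 - j1.525e+05 Ω = 1.525e+05∠-89.9° Ω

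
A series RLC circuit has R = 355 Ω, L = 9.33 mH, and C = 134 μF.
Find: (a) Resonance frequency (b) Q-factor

Step 1 — Resonance condition Im(Z)=0 gives ω₀ = 1/√(LC).
Step 2 — ω₀ = 1/√(0.00933·0.000134) = 894.3 rad/s.
Step 3 — f₀ = ω₀/(2π) = 142.3 Hz.
Step 4 — Series Q: Q = ω₀L/R = 894.3·0.00933/355 = 0.0235.

(a) f₀ = 142.3 Hz  (b) Q = 0.0235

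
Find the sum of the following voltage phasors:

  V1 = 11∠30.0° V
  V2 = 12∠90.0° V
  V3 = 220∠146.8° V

Step 1 — Convert each phasor to rectangular form:
  V1 = 11·(cos(30.0°) + j·sin(30.0°)) = 9.526 + j5.5 V
  V2 = 12·(cos(90.0°) + j·sin(90.0°)) = 0 + j12 V
  V3 = 220·(cos(146.8°) + j·sin(146.8°)) = -184.1 + j120.5 V
Step 2 — Sum components: V_total = -174.6 + j138 V.
Step 3 — Convert to polar: |V_total| = 222.5 V, ∠V_total = 141.7°.

V_total = 222.5∠141.7° V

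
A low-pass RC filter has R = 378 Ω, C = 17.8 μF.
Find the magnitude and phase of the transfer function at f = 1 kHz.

Step 1 — Angular frequency: ω = 2π·1000 = 6283 rad/s.
Step 2 — Transfer function: H(jω) = 1/(1 + jωRC).
Step 3 — Denominator: 1 + jωRC = 1 + j·6283·378·1.78e-05 = 1 + j42.28.
Step 4 — H = 0.0005592 - j0.02364.
Step 5 — Magnitude: |H| = 0.02365 (-32.5 dB); phase: φ = -88.6°.

|H| = 0.02365 (-32.5 dB), φ = -88.6°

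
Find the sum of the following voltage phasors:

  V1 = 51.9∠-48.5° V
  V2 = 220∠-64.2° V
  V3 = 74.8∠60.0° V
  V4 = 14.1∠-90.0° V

Step 1 — Convert each phasor to rectangular form:
  V1 = 51.9·(cos(-48.5°) + j·sin(-48.5°)) = 34.39 - j38.87 V
  V2 = 220·(cos(-64.2°) + j·sin(-64.2°)) = 95.75 - j198.1 V
  V3 = 74.8·(cos(60.0°) + j·sin(60.0°)) = 37.4 + j64.78 V
  V4 = 14.1·(cos(-90.0°) + j·sin(-90.0°)) = 0 - j14.1 V
Step 2 — Sum components: V_total = 167.5 - j186.3 V.
Step 3 — Convert to polar: |V_total| = 250.5 V, ∠V_total = -48.0°.

V_total = 250.5∠-48.0° V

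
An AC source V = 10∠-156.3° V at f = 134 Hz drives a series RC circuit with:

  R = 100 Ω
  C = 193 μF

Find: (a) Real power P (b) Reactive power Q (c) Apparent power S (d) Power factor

Step 1 — Angular frequency: ω = 2π·f = 2π·134 = 841.9 rad/s.
Step 2 — Component impedances:
  R: Z = R = 100 Ω
  C: Z = 1/(jωC) = -j/(ω·C) = 0 - j6.154 Ω
Step 3 — Series combination: Z_total = R + C = 100 - j6.154 Ω = 100.2∠-3.5° Ω.
Step 4 — Source phasor: V = 10∠-156.3° V = -9.157 - j4.019 V.
Step 5 — Current: I = V / Z = -0.08876 - j0.04566 A = 0.09981∠-152.8° A.
Step 6 — Complex power: S = V·I* = 0.9962 - j0.06131 VA.
Step 7 — Real power: P = Re(S) = 0.9962 W.
Step 8 — Reactive power: Q = Im(S) = -0.06131 VAR.
Step 9 — Apparent power: |S| = 0.9981 VA.
Step 10 — Power factor: PF = P/|S| = 0.9981 (leading).

(a) P = 0.9962 W  (b) Q = -0.06131 VAR  (c) S = 0.9981 VA  (d) PF = 0.9981 (leading)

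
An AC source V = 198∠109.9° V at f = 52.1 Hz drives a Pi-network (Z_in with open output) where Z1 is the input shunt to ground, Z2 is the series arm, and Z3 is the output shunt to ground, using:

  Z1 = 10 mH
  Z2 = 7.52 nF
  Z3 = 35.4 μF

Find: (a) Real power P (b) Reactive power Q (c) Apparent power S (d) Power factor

Step 1 — Angular frequency: ω = 2π·f = 2π·52.1 = 327.4 rad/s.
Step 2 — Component impedances:
  Z1: Z = jωL = j·327.4·0.01 = 0 + j3.274 Ω
  Z2: Z = 1/(jωC) = -j/(ω·C) = 0 - j4.062e+05 Ω
  Z3: Z = 1/(jωC) = -j/(ω·C) = 0 - j86.29 Ω
Step 3 — With open output, the series arm Z2 and the output shunt Z3 appear in series to ground: Z2 + Z3 = 0 - j4.063e+05 Ω.
Step 4 — Parallel with input shunt Z1: Z_in = Z1 || (Z2 + Z3) = 0 + j3.274 Ω = 3.274∠90.0° Ω.
Step 5 — Source phasor: V = 198∠109.9° V = -67.4 + j186.2 V.
Step 6 — Current: I = V / Z = 56.87 + j20.59 A = 60.48∠19.9° A.
Step 7 — Complex power: S = V·I* = 0 + j1.198e+04 VA.
Step 8 — Real power: P = Re(S) = 0 W.
Step 9 — Reactive power: Q = Im(S) = 1.198e+04 VAR.
Step 10 — Apparent power: |S| = 1.198e+04 VA.
Step 11 — Power factor: PF = P/|S| = 0 (lagging).

(a) P = 0 W  (b) Q = 1.198e+04 VAR  (c) S = 1.198e+04 VA  (d) PF = 0 (lagging)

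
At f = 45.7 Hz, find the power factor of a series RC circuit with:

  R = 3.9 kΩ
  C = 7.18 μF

Step 1 — Angular frequency: ω = 2π·f = 2π·45.7 = 287.1 rad/s.
Step 2 — Component impedances:
  R: Z = R = 3900 Ω
  C: Z = 1/(jωC) = -j/(ω·C) = 0 - j485 Ω
Step 3 — Series combination: Z_total = R + C = 3900 - j485 Ω = 3930∠-7.1° Ω.
Step 4 — Power factor: PF = cos(φ) = Re(Z)/|Z| = 3900/3930 = 0.9924.
Step 5 — Type: Im(Z) = -485 ⇒ leading (phase φ = -7.1°).

PF = 0.9924 (leading, φ = -7.1°)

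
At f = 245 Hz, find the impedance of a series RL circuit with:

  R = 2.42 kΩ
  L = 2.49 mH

Step 1 — Angular frequency: ω = 2π·f = 2π·245 = 1539 rad/s.
Step 2 — Component impedances:
  R: Z = R = 2420 Ω
  L: Z = jωL = j·1539·0.00249 = 0 + j3.833 Ω
Step 3 — Series combination: Z_total = R + L = 2420 + j3.833 Ω = 2420∠0.1° Ω.

Z = 2420 + j3.833 Ω = 2420∠0.1° Ω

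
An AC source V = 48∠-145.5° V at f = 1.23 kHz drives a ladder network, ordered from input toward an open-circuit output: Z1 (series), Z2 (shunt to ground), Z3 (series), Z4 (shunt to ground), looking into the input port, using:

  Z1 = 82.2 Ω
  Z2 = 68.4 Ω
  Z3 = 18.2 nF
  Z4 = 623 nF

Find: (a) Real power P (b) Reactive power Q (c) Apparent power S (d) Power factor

Step 1 — Angular frequency: ω = 2π·f = 2π·1230 = 7728 rad/s.
Step 2 — Component impedances:
  Z1: Z = R = 82.2 Ω
  Z2: Z = R = 68.4 Ω
  Z3: Z = 1/(jωC) = -j/(ω·C) = 0 - j7110 Ω
  Z4: Z = 1/(jωC) = -j/(ω·C) = 0 - j207.7 Ω
Step 3 — Ladder network (open output): work backward from the far end, alternating series and parallel combinations. Z_in = 150.6 - j0.6393 Ω = 150.6∠-0.2° Ω.
Step 4 — Source phasor: V = 48∠-145.5° V = -39.56 - j27.19 V.
Step 5 — Current: I = V / Z = -0.2619 - j0.1816 A = 0.3187∠-145.3° A.
Step 6 — Complex power: S = V·I* = 15.3 - j0.06495 VA.
Step 7 — Real power: P = Re(S) = 15.3 W.
Step 8 — Reactive power: Q = Im(S) = -0.06495 VAR.
Step 9 — Apparent power: |S| = 15.3 VA.
Step 10 — Power factor: PF = P/|S| = 1 (leading).

(a) P = 15.3 W  (b) Q = -0.06495 VAR  (c) S = 15.3 VA  (d) PF = 1 (leading)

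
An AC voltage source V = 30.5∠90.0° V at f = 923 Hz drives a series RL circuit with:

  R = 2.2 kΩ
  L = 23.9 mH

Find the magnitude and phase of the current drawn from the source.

Step 1 — Angular frequency: ω = 2π·f = 2π·923 = 5799 rad/s.
Step 2 — Component impedances:
  R: Z = R = 2200 Ω
  L: Z = jωL = j·5799·0.0239 = 0 + j138.6 Ω
Step 3 — Series combination: Z_total = R + L = 2200 + j138.6 Ω = 2204∠3.6° Ω.
Step 4 — Source phasor: V = 30.5∠90.0° V = 0 + j30.5 V.
Step 5 — Ohm's law: I = V / Z_total = (0 + j30.5) / (2200 + j138.6) = 0.00087 + j0.01381 A.
Step 6 — Convert to polar: |I| = 0.01384 A, ∠I = 86.4°.

I = 0.01384∠86.4° A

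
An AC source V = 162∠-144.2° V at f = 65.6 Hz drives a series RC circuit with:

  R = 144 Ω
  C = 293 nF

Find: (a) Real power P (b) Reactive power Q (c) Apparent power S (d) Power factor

Step 1 — Angular frequency: ω = 2π·f = 2π·65.6 = 412.2 rad/s.
Step 2 — Component impedances:
  R: Z = R = 144 Ω
  C: Z = 1/(jωC) = -j/(ω·C) = 0 - j8280 Ω
Step 3 — Series combination: Z_total = R + C = 144 - j8280 Ω = 8282∠-89.0° Ω.
Step 4 — Source phasor: V = 162∠-144.2° V = -131.4 - j94.76 V.
Step 5 — Current: I = V / Z = 0.01117 - j0.01606 A = 0.01956∠-55.2° A.
Step 6 — Complex power: S = V·I* = 0.0551 - j3.168 VA.
Step 7 — Real power: P = Re(S) = 0.0551 W.
Step 8 — Reactive power: Q = Im(S) = -3.168 VAR.
Step 9 — Apparent power: |S| = 3.169 VA.
Step 10 — Power factor: PF = P/|S| = 0.01739 (leading).

(a) P = 0.0551 W  (b) Q = -3.168 VAR  (c) S = 3.169 VA  (d) PF = 0.01739 (leading)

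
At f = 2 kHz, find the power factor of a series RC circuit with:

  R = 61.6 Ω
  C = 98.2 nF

Step 1 — Angular frequency: ω = 2π·f = 2π·2000 = 1.257e+04 rad/s.
Step 2 — Component impedances:
  R: Z = R = 61.6 Ω
  C: Z = 1/(jωC) = -j/(ω·C) = 0 - j810.4 Ω
Step 3 — Series combination: Z_total = R + C = 61.6 - j810.4 Ω = 812.7∠-85.7° Ω.
Step 4 — Power factor: PF = cos(φ) = Re(Z)/|Z| = 61.6/812.7 = 0.0758.
Step 5 — Type: Im(Z) = -810.4 ⇒ leading (phase φ = -85.7°).

PF = 0.0758 (leading, φ = -85.7°)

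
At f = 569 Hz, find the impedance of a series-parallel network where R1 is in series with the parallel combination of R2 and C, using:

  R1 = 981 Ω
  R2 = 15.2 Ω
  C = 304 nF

Step 1 — Angular frequency: ω = 2π·f = 2π·569 = 3575 rad/s.
Step 2 — Component impedances:
  R1: Z = R = 981 Ω
  R2: Z = R = 15.2 Ω
  C: Z = 1/(jωC) = -j/(ω·C) = 0 - j920.1 Ω
Step 3 — Parallel branch: R2 || C = 1/(1/R2 + 1/C) = 15.2 - j0.251 Ω.
Step 4 — Series with R1: Z_total = R1 + (R2 || C) = 996.2 - j0.251 Ω = 996.2∠-0.0° Ω.

Z = 996.2 - j0.251 Ω = 996.2∠-0.0° Ω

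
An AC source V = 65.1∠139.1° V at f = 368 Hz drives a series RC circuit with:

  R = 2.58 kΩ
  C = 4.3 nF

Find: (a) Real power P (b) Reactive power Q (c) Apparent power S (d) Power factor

Step 1 — Angular frequency: ω = 2π·f = 2π·368 = 2312 rad/s.
Step 2 — Component impedances:
  R: Z = R = 2580 Ω
  C: Z = 1/(jωC) = -j/(ω·C) = 0 - j1.006e+05 Ω
Step 3 — Series combination: Z_total = R + C = 2580 - j1.006e+05 Ω = 1.006e+05∠-88.5° Ω.
Step 4 — Source phasor: V = 65.1∠139.1° V = -49.21 + j42.62 V.
Step 5 — Current: I = V / Z = -0.000436 - j0.000478 A = 0.000647∠-132.4° A.
Step 6 — Complex power: S = V·I* = 0.00108 - j0.04211 VA.
Step 7 — Real power: P = Re(S) = 0.00108 W.
Step 8 — Reactive power: Q = Im(S) = -0.04211 VAR.
Step 9 — Apparent power: |S| = 0.04212 VA.
Step 10 — Power factor: PF = P/|S| = 0.02564 (leading).

(a) P = 0.00108 W  (b) Q = -0.04211 VAR  (c) S = 0.04212 VA  (d) PF = 0.02564 (leading)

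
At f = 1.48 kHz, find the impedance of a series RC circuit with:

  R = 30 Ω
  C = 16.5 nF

Step 1 — Angular frequency: ω = 2π·f = 2π·1480 = 9299 rad/s.
Step 2 — Component impedances:
  R: Z = R = 30 Ω
  C: Z = 1/(jωC) = -j/(ω·C) = 0 - j6517 Ω
Step 3 — Series combination: Z_total = R + C = 30 - j6517 Ω = 6517∠-89.7° Ω.

Z = 30 - j6517 Ω = 6517∠-89.7° Ω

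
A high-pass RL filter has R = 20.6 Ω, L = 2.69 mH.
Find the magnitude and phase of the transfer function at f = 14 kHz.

Step 1 — Angular frequency: ω = 2π·1.4e+04 = 8.796e+04 rad/s.
Step 2 — Transfer function: H(jω) = jωL/(R + jωL).
Step 3 — Numerator jωL = j·236.6; denominator R + jωL = 20.6 + j236.6.
Step 4 — H = 0.9925 + j0.0864.
Step 5 — Magnitude: |H| = 0.9962 (-0.0 dB); phase: φ = 5.0°.

|H| = 0.9962 (-0.0 dB), φ = 5.0°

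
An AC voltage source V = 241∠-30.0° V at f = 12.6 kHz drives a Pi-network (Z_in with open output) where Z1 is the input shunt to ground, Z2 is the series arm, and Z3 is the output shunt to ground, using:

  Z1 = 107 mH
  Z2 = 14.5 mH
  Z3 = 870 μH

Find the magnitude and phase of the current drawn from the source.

Step 1 — Angular frequency: ω = 2π·f = 2π·1.26e+04 = 7.917e+04 rad/s.
Step 2 — Component impedances:
  Z1: Z = jωL = j·7.917e+04·0.107 = 0 + j8471 Ω
  Z2: Z = jωL = j·7.917e+04·0.0145 = 0 + j1148 Ω
  Z3: Z = jωL = j·7.917e+04·0.00087 = 0 + j68.88 Ω
Step 3 — With open output, the series arm Z2 and the output shunt Z3 appear in series to ground: Z2 + Z3 = 0 + j1217 Ω.
Step 4 — Parallel with input shunt Z1: Z_in = Z1 || (Z2 + Z3) = 0 + j1064 Ω = 1064∠90.0° Ω.
Step 5 — Source phasor: V = 241∠-30.0° V = 208.7 - j120.5 V.
Step 6 — Ohm's law: I = V / Z_total = (208.7 - j120.5) / (0 + j1064) = -0.1133 - j0.1962 A.
Step 7 — Convert to polar: |I| = 0.2265 A, ∠I = -120.0°.

I = 0.2265∠-120.0° A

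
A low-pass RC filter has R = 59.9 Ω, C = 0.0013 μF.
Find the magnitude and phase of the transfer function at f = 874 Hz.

Step 1 — Angular frequency: ω = 2π·874 = 5492 rad/s.
Step 2 — Transfer function: H(jω) = 1/(1 + jωRC).
Step 3 — Denominator: 1 + jωRC = 1 + j·5492·59.9·1.3e-09 = 1 + j0.0004276.
Step 4 — H = 1 - j0.0004276.
Step 5 — Magnitude: |H| = 1 (-0.0 dB); phase: φ = -0.0°.

|H| = 1 (-0.0 dB), φ = -0.0°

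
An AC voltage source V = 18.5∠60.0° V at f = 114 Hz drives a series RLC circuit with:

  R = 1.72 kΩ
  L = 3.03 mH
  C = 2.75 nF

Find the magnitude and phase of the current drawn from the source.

Step 1 — Angular frequency: ω = 2π·f = 2π·114 = 716.3 rad/s.
Step 2 — Component impedances:
  R: Z = R = 1720 Ω
  L: Z = jωL = j·716.3·0.00303 = 0 + j2.17 Ω
  C: Z = 1/(jωC) = -j/(ω·C) = 0 - j5.077e+05 Ω
Step 3 — Series combination: Z_total = R + L + C = 1720 - j5.077e+05 Ω = 5.077e+05∠-89.8° Ω.
Step 4 — Source phasor: V = 18.5∠60.0° V = 9.25 + j16.02 V.
Step 5 — Ohm's law: I = V / Z_total = (9.25 + j16.02) / (1720 - j5.077e+05) = -3.15e-05 + j1.833e-05 A.
Step 6 — Convert to polar: |I| = 3.644e-05 A, ∠I = 149.8°.

I = 3.644e-05∠149.8° A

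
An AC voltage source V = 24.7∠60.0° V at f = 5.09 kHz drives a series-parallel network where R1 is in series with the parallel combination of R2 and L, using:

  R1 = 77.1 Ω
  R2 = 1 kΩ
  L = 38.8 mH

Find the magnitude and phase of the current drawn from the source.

Step 1 — Angular frequency: ω = 2π·f = 2π·5090 = 3.198e+04 rad/s.
Step 2 — Component impedances:
  R1: Z = R = 77.1 Ω
  R2: Z = R = 1000 Ω
  L: Z = jωL = j·3.198e+04·0.0388 = 0 + j1241 Ω
Step 3 — Parallel branch: R2 || L = 1/(1/R2 + 1/L) = 606.3 + j488.6 Ω.
Step 4 — Series with R1: Z_total = R1 + (R2 || L) = 683.4 + j488.6 Ω = 840.1∠35.6° Ω.
Step 5 — Source phasor: V = 24.7∠60.0° V = 12.35 + j21.39 V.
Step 6 — Ohm's law: I = V / Z_total = (12.35 + j21.39) / (683.4 + j488.6) = 0.02677 + j0.01216 A.
Step 7 — Convert to polar: |I| = 0.0294 A, ∠I = 24.4°.

I = 0.0294∠24.4° A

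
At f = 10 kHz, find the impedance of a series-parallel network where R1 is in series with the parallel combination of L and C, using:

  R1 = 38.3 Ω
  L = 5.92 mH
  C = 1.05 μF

Step 1 — Angular frequency: ω = 2π·f = 2π·1e+04 = 6.283e+04 rad/s.
Step 2 — Component impedances:
  R1: Z = R = 38.3 Ω
  L: Z = jωL = j·6.283e+04·0.00592 = 0 + j372 Ω
  C: Z = 1/(jωC) = -j/(ω·C) = 0 - j15.16 Ω
Step 3 — Parallel branch: L || C = 1/(1/L + 1/C) = 0 - j15.8 Ω.
Step 4 — Series with R1: Z_total = R1 + (L || C) = 38.3 - j15.8 Ω = 41.43∠-22.4° Ω.

Z = 38.3 - j15.8 Ω = 41.43∠-22.4° Ω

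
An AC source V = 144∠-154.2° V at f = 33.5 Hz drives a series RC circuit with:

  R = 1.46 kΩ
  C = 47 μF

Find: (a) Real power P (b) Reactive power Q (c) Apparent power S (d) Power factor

Step 1 — Angular frequency: ω = 2π·f = 2π·33.5 = 210.5 rad/s.
Step 2 — Component impedances:
  R: Z = R = 1460 Ω
  C: Z = 1/(jωC) = -j/(ω·C) = 0 - j101.1 Ω
Step 3 — Series combination: Z_total = R + C = 1460 - j101.1 Ω = 1463∠-4.0° Ω.
Step 4 — Source phasor: V = 144∠-154.2° V = -129.6 - j62.67 V.
Step 5 — Current: I = V / Z = -0.08542 - j0.04884 A = 0.09839∠-150.2° A.
Step 6 — Complex power: S = V·I* = 14.13 - j0.9786 VA.
Step 7 — Real power: P = Re(S) = 14.13 W.
Step 8 — Reactive power: Q = Im(S) = -0.9786 VAR.
Step 9 — Apparent power: |S| = 14.17 VA.
Step 10 — Power factor: PF = P/|S| = 0.9976 (leading).

(a) P = 14.13 W  (b) Q = -0.9786 VAR  (c) S = 14.17 VA  (d) PF = 0.9976 (leading)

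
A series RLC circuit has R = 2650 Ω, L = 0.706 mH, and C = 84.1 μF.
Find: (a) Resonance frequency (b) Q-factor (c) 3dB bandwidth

Step 1 — Resonance condition Im(Z)=0 gives ω₀ = 1/√(LC).
Step 2 — ω₀ = 1/√(0.000706·8.41e-05) = 4104 rad/s.
Step 3 — f₀ = ω₀/(2π) = 653.2 Hz.
Step 4 — Series Q: Q = ω₀L/R = 4104·0.000706/2650 = 0.001093.
Step 5 — 3dB bandwidth: Δω = ω₀/Q = 3.754e+06 rad/s; BW = Δω/(2π) = 5.974e+05 Hz.

(a) f₀ = 653.2 Hz  (b) Q = 0.001093  (c) BW = 5.974e+05 Hz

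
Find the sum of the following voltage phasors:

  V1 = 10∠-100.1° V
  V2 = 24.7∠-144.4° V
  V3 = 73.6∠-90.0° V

Step 1 — Convert each phasor to rectangular form:
  V1 = 10·(cos(-100.1°) + j·sin(-100.1°)) = -1.754 - j9.845 V
  V2 = 24.7·(cos(-144.4°) + j·sin(-144.4°)) = -20.08 - j14.38 V
  V3 = 73.6·(cos(-90.0°) + j·sin(-90.0°)) = 0 - j73.6 V
Step 2 — Sum components: V_total = -21.84 - j97.82 V.
Step 3 — Convert to polar: |V_total| = 100.2 V, ∠V_total = -102.6°.

V_total = 100.2∠-102.6° V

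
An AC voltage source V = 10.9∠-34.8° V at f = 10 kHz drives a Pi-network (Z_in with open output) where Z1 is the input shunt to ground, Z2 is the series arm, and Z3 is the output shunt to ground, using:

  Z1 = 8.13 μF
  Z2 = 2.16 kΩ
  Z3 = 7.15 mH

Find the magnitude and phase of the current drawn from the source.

Step 1 — Angular frequency: ω = 2π·f = 2π·1e+04 = 6.283e+04 rad/s.
Step 2 — Component impedances:
  Z1: Z = 1/(jωC) = -j/(ω·C) = 0 - j1.958 Ω
  Z2: Z = R = 2160 Ω
  Z3: Z = jωL = j·6.283e+04·0.00715 = 0 + j449.2 Ω
Step 3 — With open output, the series arm Z2 and the output shunt Z3 appear in series to ground: Z2 + Z3 = 2160 + j449.2 Ω.
Step 4 — Parallel with input shunt Z1: Z_in = Z1 || (Z2 + Z3) = 0.001701 - j1.958 Ω = 1.958∠-90.0° Ω.
Step 5 — Source phasor: V = 10.9∠-34.8° V = 8.951 - j6.221 V.
Step 6 — Ohm's law: I = V / Z_total = (8.951 - j6.221) / (0.001701 - j1.958) = 3.181 + j4.569 A.
Step 7 — Convert to polar: |I| = 5.567 A, ∠I = 55.2°.

I = 5.567∠55.2° A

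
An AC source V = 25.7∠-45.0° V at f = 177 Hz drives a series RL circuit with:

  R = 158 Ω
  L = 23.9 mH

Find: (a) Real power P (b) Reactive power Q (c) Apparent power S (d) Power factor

Step 1 — Angular frequency: ω = 2π·f = 2π·177 = 1112 rad/s.
Step 2 — Component impedances:
  R: Z = R = 158 Ω
  L: Z = jωL = j·1112·0.0239 = 0 + j26.58 Ω
Step 3 — Series combination: Z_total = R + L = 158 + j26.58 Ω = 160.2∠9.5° Ω.
Step 4 — Source phasor: V = 25.7∠-45.0° V = 18.17 - j18.17 V.
Step 5 — Current: I = V / Z = 0.09303 - j0.1307 A = 0.1604∠-54.5° A.
Step 6 — Complex power: S = V·I* = 4.065 + j0.6839 VA.
Step 7 — Real power: P = Re(S) = 4.065 W.
Step 8 — Reactive power: Q = Im(S) = 0.6839 VAR.
Step 9 — Apparent power: |S| = 4.122 VA.
Step 10 — Power factor: PF = P/|S| = 0.9861 (lagging).

(a) P = 4.065 W  (b) Q = 0.6839 VAR  (c) S = 4.122 VA  (d) PF = 0.9861 (lagging)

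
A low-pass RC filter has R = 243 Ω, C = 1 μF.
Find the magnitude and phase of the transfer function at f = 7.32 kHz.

Step 1 — Angular frequency: ω = 2π·7320 = 4.599e+04 rad/s.
Step 2 — Transfer function: H(jω) = 1/(1 + jωRC).
Step 3 — Denominator: 1 + jωRC = 1 + j·4.599e+04·243·1e-06 = 1 + j11.18.
Step 4 — H = 0.007942 - j0.08876.
Step 5 — Magnitude: |H| = 0.08912 (-21.0 dB); phase: φ = -84.9°.

|H| = 0.08912 (-21.0 dB), φ = -84.9°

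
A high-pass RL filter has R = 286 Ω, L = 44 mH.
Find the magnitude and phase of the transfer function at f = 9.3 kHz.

Step 1 — Angular frequency: ω = 2π·9300 = 5.843e+04 rad/s.
Step 2 — Transfer function: H(jω) = jωL/(R + jωL).
Step 3 — Numerator jωL = j·2571; denominator R + jωL = 286 + j2571.
Step 4 — H = 0.9878 + j0.1099.
Step 5 — Magnitude: |H| = 0.9939 (-0.1 dB); phase: φ = 6.3°.

|H| = 0.9939 (-0.1 dB), φ = 6.3°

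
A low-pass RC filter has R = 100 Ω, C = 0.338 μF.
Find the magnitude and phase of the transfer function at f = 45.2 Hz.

Step 1 — Angular frequency: ω = 2π·45.2 = 284 rad/s.
Step 2 — Transfer function: H(jω) = 1/(1 + jωRC).
Step 3 — Denominator: 1 + jωRC = 1 + j·284·100·3.38e-07 = 1 + j0.009599.
Step 4 — H = 0.9999 - j0.009598.
Step 5 — Magnitude: |H| = 1 (-0.0 dB); phase: φ = -0.5°.

|H| = 1 (-0.0 dB), φ = -0.5°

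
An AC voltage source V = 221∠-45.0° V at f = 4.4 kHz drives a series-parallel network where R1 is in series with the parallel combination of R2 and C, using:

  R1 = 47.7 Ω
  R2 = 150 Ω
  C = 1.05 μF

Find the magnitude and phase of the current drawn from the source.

Step 1 — Angular frequency: ω = 2π·f = 2π·4400 = 2.765e+04 rad/s.
Step 2 — Component impedances:
  R1: Z = R = 47.7 Ω
  R2: Z = R = 150 Ω
  C: Z = 1/(jωC) = -j/(ω·C) = 0 - j34.45 Ω
Step 3 — Parallel branch: R2 || C = 1/(1/R2 + 1/C) = 7.515 - j32.72 Ω.
Step 4 — Series with R1: Z_total = R1 + (R2 || C) = 55.22 - j32.72 Ω = 64.18∠-30.7° Ω.
Step 5 — Source phasor: V = 221∠-45.0° V = 156.3 - j156.3 V.
Step 6 — Ohm's law: I = V / Z_total = (156.3 - j156.3) / (55.22 - j32.72) = 3.336 - j0.8532 A.
Step 7 — Convert to polar: |I| = 3.443 A, ∠I = -14.3°.

I = 3.443∠-14.3° A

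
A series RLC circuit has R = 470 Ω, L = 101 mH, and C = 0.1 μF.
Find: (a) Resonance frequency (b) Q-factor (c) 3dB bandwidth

Step 1 — Resonance: ω₀ = 1/√(LC) = 1/√(0.101·1e-07) = 9950 rad/s.
Step 2 — f₀ = ω₀/(2π) = 1584 Hz.
Step 3 — Series Q: Q = ω₀L/R = 9950·0.101/470 = 2.138.
Step 4 — Bandwidth: Δω = ω₀/Q = 4653 rad/s; BW = Δω/(2π) = 740.6 Hz.

(a) f₀ = 1584 Hz  (b) Q = 2.138  (c) BW = 740.6 Hz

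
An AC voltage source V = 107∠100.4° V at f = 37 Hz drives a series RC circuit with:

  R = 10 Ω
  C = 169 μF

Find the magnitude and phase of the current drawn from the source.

Step 1 — Angular frequency: ω = 2π·f = 2π·37 = 232.5 rad/s.
Step 2 — Component impedances:
  R: Z = R = 10 Ω
  C: Z = 1/(jωC) = -j/(ω·C) = 0 - j25.45 Ω
Step 3 — Series combination: Z_total = R + C = 10 - j25.45 Ω = 27.35∠-68.6° Ω.
Step 4 — Source phasor: V = 107∠100.4° V = -19.32 + j105.2 V.
Step 5 — Ohm's law: I = V / Z_total = (-19.32 + j105.2) / (10 - j25.45) = -3.84 + j0.7499 A.
Step 6 — Convert to polar: |I| = 3.913 A, ∠I = 169.0°.

I = 3.913∠169.0° A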